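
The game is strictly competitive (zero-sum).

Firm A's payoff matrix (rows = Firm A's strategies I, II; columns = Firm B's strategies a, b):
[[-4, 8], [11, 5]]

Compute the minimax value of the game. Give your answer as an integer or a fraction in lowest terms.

6

Row minima are -4 and 5, so Firm A's maximin is 5; column maxima are 11 and 8, so Firm B's minimax is 8. These differ, so the equilibrium is in mixed strategies.
Let Firm A play I with probability p. Firm B is indifferent when −4p + 11(1−p) = 8p + 5(1−p), giving p = 1/3.
Let Firm B play a with probability q. Firm A is indifferent when −4q + 8(1−q) = 11q + 5(1−q), giving q = 1/6.
The value is -4·(1/6) + (8)·(5/6) = 6.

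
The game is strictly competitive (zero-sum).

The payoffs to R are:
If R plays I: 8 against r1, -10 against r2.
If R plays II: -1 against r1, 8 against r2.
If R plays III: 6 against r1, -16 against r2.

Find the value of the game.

Row III is strictly dominated by row I, so R never plays it.
The remaining 2×2 game on (I, II) × (r1, r2) has no saddle point. Let R play I with probability p; indifference gives 8p − (1−p) = −10p + 8(1−p), so p = 1/3.
Similarly C's optimal q on r1 is 2/3, and the value is 8·(2/3) + (-10)·(1/3) = 2.

2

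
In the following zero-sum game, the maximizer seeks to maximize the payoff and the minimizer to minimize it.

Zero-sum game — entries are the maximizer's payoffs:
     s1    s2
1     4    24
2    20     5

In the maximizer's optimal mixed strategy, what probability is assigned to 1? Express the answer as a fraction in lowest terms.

3/7

Row minima are 4 and 5, so the maximizer's maximin is 5; column maxima are 20 and 24, so the minimizer's minimax is 20. These differ, so the equilibrium is in mixed strategies.
Let the maximizer play 1 with probability p. The minimizer is indifferent when 4p + 20(1−p) = 24p + 5(1−p), giving p = 3/7.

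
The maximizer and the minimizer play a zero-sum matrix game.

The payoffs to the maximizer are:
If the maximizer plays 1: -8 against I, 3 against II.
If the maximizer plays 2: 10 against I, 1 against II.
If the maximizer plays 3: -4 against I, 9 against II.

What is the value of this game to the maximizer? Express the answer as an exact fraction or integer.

Row 1 is strictly dominated by row 3, so the maximizer never plays it.
The remaining 2×2 game on (2, 3) × (I, II) has no saddle point. Let the maximizer play 2 with probability p; indifference gives 10p − 4(1−p) = p + 9(1−p), so p = 13/22.
Similarly the minimizer's optimal q on I is 4/11, and the value is 10·(4/11) + (1)·(7/11) = 47/11.

47/11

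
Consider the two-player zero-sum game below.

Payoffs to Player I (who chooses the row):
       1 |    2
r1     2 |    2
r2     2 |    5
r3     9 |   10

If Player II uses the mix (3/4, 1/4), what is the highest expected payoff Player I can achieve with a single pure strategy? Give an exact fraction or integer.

37/4

r1: (2)·(3/4) + (2)·(1/4) = 2.
r2: (2)·(3/4) + (5)·(1/4) = 11/4.
r3: (9)·(3/4) + (10)·(1/4) = 37/4.
The best pure response is r3 with expected payoff 37/4.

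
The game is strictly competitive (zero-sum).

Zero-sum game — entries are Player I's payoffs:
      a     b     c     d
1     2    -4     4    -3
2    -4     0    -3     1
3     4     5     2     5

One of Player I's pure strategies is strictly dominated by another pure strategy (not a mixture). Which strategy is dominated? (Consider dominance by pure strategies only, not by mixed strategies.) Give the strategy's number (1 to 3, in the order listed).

Compare 2 with 3: 4 > -4, 5 > 0, 2 > -3, 5 > 1.
So 3 strictly dominates 2 for Player I; 2 is strictly dominated.

2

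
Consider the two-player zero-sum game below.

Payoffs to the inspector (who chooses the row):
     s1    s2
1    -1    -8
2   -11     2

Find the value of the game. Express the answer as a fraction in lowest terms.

Row minima are -8 and -11, so the inspector's maximin is -8; column maxima are -1 and 2, so the inspectee's minimax is -1. These differ, so the equilibrium is in mixed strategies.
Let the inspector play 1 with probability p. The inspectee is indifferent when −p − 11(1−p) = −8p + 2(1−p), giving p = 13/20.
Let the inspectee play s1 with probability q. The inspector is indifferent when −q − 8(1−q) = −11q + 2(1−q), giving q = 1/2.
The value is -1·(1/2) + (-8)·(1/2) = -9/2.

-9/2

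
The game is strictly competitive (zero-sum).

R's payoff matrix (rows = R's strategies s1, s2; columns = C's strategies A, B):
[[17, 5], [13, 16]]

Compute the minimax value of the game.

69/5

Row minima are 5 and 13, so R's maximin is 13; column maxima are 17 and 16, so C's minimax is 16. These differ, so the equilibrium is in mixed strategies.
Let R play s1 with probability p. C is indifferent when 17p + 13(1−p) = 5p + 16(1−p), giving p = 1/5.
Let C play A with probability q. R is indifferent when 17q + 5(1−q) = 13q + 16(1−q), giving q = 11/15.
The value is 17·(11/15) + (5)·(4/15) = 69/5.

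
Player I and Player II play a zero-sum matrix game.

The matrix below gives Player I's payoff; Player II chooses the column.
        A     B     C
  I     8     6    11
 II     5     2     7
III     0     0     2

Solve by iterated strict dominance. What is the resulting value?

Column C is strictly dominated by A for Player II (8<11, 5<7, 0<2); eliminate C.
Row III is strictly dominated by row I (8>0, 6>0); eliminate III.
Column A is strictly dominated by B for Player II (6<8, 2<5); eliminate A.
Row II is strictly dominated by row I (6>2); eliminate II.
Only (I, B) remains, with payoff 6.

6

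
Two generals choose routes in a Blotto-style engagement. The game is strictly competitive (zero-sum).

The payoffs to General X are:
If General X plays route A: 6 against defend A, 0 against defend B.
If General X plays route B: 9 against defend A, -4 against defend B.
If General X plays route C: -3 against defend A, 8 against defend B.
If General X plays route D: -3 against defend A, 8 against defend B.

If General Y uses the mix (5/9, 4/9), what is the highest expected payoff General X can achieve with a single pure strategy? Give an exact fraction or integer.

10/3

route A: (6)·(5/9) + (0)·(4/9) = 10/3.
route B: (9)·(5/9) + (-4)·(4/9) = 29/9.
route C: (-3)·(5/9) + (8)·(4/9) = 17/9.
route D: (-3)·(5/9) + (8)·(4/9) = 17/9.
The best pure response is route A with expected payoff 10/3.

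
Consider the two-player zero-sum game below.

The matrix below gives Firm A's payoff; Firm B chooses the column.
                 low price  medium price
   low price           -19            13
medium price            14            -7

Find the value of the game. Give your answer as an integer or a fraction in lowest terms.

49/53

Row minima are -19 and -7, so Firm A's maximin is -7; column maxima are 14 and 13, so Firm B's minimax is 13. These differ, so the equilibrium is in mixed strategies.
Let Firm A play low price with probability p. Firm B is indifferent when −19p + 14(1−p) = 13p − 7(1−p), giving p = 21/53.
Let Firm B play low price with probability q. Firm A is indifferent when −19q + 13(1−q) = 14q − 7(1−q), giving q = 20/53.
The value is -19·(20/53) + (13)·(33/53) = 49/53.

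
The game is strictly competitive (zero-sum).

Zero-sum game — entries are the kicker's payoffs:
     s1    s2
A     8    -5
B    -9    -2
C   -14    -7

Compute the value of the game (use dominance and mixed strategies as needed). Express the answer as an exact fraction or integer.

-61/20

Row C is strictly dominated by row B, so the kicker never plays it.
The remaining 2×2 game on (A, B) × (s1, s2) has no saddle point. Let the kicker play A with probability p; indifference gives 8p − 9(1−p) = −5p − 2(1−p), so p = 7/20.
Similarly the goalkeeper's optimal q on s1 is 3/20, and the value is 8·(3/20) + (-5)·(17/20) = -61/20.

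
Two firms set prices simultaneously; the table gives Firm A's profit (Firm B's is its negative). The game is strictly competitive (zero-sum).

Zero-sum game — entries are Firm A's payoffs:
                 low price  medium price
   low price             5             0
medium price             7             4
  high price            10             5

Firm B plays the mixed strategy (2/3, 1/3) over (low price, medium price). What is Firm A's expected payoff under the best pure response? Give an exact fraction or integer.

25/3

low price: (5)·(2/3) + (0)·(1/3) = 10/3.
medium price: (7)·(2/3) + (4)·(1/3) = 6.
high price: (10)·(2/3) + (5)·(1/3) = 25/3.
The best pure response is high price with expected payoff 25/3.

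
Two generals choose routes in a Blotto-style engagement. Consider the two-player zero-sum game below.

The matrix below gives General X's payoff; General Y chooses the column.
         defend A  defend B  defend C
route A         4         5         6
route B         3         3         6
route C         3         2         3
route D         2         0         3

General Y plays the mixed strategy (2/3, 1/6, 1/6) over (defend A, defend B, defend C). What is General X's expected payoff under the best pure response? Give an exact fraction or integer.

9/2

route A: (4)·(2/3) + (5)·(1/6) + (6)·(1/6) = 9/2.
route B: (3)·(2/3) + (3)·(1/6) + (6)·(1/6) = 7/2.
route C: (3)·(2/3) + (2)·(1/6) + (3)·(1/6) = 17/6.
route D: (2)·(2/3) + (0)·(1/6) + (3)·(1/6) = 11/6.
The best pure response is route A with expected payoff 9/2.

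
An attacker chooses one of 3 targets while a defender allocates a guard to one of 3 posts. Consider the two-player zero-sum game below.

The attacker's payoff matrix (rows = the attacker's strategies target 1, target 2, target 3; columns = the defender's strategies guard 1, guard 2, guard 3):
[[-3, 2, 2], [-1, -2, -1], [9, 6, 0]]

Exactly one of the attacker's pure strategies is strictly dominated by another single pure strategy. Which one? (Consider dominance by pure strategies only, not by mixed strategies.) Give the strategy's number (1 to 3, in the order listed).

Compare target 2 with target 3: 9 > -1, 6 > -2, 0 > -1.
So target 3 strictly dominates target 2 for the attacker; target 2 is strictly dominated.

2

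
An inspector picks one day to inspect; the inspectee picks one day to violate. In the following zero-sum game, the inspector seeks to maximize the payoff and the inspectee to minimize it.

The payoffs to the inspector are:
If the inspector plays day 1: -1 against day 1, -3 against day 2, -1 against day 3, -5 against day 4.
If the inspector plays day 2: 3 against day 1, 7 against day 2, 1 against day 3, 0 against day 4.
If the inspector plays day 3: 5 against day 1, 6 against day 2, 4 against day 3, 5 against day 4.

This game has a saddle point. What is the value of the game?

4

Row minima: -5, 0, 4 → the inspector's maximin is 4.
Column maxima: 5, 7, 4, 5 → the inspectee's minimax is 4.
They coincide at (day 3, day 3), so the value is 4.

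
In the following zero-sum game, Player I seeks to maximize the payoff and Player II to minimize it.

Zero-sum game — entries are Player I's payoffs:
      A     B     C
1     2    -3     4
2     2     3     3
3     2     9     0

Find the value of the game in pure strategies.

Row minima: -3, 2, 0 → Player I's maximin is 2.
Column maxima: 2, 9, 4 → Player II's minimax is 2.
They coincide at (2, A), so the value is 2.

2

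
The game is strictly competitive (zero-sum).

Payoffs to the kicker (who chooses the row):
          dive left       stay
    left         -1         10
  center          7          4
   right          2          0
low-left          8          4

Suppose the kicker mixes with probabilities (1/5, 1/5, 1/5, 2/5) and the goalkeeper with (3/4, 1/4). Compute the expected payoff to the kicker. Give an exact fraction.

Against (3/4, 1/4), each row's expected payoff is left: 7/4; center: 25/4; right: 3/2; low-left: 7.
Taking the (1/5, 1/5, 1/5, 2/5)-weighted average: (1/5)·(7/4) + (1/5)·(25/4) + (1/5)·(3/2) + (2/5)·(7) = 47/10.

47/10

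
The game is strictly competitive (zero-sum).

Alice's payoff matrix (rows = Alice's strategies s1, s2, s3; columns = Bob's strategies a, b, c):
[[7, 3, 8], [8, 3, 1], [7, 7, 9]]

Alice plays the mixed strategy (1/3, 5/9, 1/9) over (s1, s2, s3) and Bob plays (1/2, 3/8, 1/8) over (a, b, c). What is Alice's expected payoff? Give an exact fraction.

403/72

Against (1/2, 3/8, 1/8), each row's expected payoff is s1: 45/8; s2: 21/4; s3: 29/4.
Taking the (1/3, 5/9, 1/9)-weighted average: (1/3)·(45/8) + (5/9)·(21/4) + (1/9)·(29/4) = 403/72.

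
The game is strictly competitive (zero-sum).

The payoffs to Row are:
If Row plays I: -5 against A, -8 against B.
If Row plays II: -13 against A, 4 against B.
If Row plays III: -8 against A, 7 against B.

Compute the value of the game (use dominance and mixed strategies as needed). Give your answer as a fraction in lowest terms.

-11/2

Row II is strictly dominated by row III, so Row never plays it.
The remaining 2×2 game on (I, III) × (A, B) has no saddle point. Let Row play I with probability p; indifference gives −5p − 8(1−p) = −8p + 7(1−p), so p = 5/6.
Similarly Column's optimal q on A is 5/6, and the value is -5·(5/6) + (-8)·(1/6) = -11/2.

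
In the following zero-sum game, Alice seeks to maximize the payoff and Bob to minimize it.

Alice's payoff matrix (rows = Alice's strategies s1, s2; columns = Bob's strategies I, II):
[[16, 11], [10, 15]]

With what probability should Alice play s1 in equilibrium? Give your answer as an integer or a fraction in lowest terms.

1/2

Row minima are 11 and 10, so Alice's maximin is 11; column maxima are 16 and 15, so Bob's minimax is 15. These differ, so the equilibrium is in mixed strategies.
Let Alice play s1 with probability p. Bob is indifferent when 16p + 10(1−p) = 11p + 15(1−p), giving p = 1/2.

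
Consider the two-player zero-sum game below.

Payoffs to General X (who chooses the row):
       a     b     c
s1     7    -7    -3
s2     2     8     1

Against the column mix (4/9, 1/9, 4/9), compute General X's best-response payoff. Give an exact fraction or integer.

20/9

s1: (7)·(4/9) + (-7)·(1/9) + (-3)·(4/9) = 1.
s2: (2)·(4/9) + (8)·(1/9) + (1)·(4/9) = 20/9.
The best pure response is s2 with expected payoff 20/9.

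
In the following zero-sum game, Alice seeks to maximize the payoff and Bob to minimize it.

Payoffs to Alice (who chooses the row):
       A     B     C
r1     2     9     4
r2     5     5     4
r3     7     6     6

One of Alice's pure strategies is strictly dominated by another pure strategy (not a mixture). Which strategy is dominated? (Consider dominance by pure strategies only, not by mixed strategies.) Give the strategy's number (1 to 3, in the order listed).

Compare r2 with r3: 7 > 5, 6 > 5, 6 > 4.
So r3 strictly dominates r2 for Alice; r2 is strictly dominated.

2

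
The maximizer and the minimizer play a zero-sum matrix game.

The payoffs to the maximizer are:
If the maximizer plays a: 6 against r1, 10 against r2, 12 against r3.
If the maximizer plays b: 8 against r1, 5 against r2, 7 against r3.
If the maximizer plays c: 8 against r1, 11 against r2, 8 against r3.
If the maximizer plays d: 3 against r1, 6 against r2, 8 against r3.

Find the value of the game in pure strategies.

Row minima: 6, 5, 8, 3 → the maximizer's maximin is 8.
Column maxima: 8, 11, 12 → the minimizer's minimax is 8.
They coincide at (c, r1), so the value is 8.

8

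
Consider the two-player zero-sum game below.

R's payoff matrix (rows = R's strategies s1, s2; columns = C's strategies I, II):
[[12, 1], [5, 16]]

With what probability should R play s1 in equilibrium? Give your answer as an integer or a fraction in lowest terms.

1/2

Row minima are 1 and 5, so R's maximin is 5; column maxima are 12 and 16, so C's minimax is 12. These differ, so the equilibrium is in mixed strategies.
Let R play s1 with probability p. C is indifferent when 12p + 5(1−p) = p + 16(1−p), giving p = 1/2.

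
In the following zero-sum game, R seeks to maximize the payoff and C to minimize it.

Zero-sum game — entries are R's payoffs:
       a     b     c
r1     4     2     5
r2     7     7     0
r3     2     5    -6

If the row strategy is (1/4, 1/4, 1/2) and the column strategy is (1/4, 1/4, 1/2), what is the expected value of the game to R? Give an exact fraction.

5/4

Against (1/4, 1/4, 1/2), each row's expected payoff is r1: 4; r2: 7/2; r3: -5/4.
Taking the (1/4, 1/4, 1/2)-weighted average: (1/4)·(4) + (1/4)·(7/2) + (1/2)·(-5/4) = 5/4.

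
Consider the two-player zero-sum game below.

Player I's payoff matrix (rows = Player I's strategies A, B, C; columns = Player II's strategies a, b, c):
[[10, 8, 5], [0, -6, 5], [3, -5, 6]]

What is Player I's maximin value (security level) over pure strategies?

The worst-case payoff for each row is A: 5, B: -6, C: -5.
The best of these is 5.

5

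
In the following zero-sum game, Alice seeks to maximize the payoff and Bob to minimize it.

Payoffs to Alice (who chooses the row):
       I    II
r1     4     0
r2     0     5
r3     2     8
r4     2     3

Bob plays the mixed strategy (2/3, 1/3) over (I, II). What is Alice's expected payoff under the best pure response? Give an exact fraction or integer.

r1: (4)·(2/3) + (0)·(1/3) = 8/3.
r2: (0)·(2/3) + (5)·(1/3) = 5/3.
r3: (2)·(2/3) + (8)·(1/3) = 4.
r4: (2)·(2/3) + (3)·(1/3) = 7/3.
The best pure response is r3 with expected payoff 4.

4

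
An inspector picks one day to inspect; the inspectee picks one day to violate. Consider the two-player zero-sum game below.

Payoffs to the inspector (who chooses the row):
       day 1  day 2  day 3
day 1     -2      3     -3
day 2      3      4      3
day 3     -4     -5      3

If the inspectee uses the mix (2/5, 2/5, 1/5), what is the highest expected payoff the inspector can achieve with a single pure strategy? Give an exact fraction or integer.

day 1: (-2)·(2/5) + (3)·(2/5) + (-3)·(1/5) = -1/5.
day 2: (3)·(2/5) + (4)·(2/5) + (3)·(1/5) = 17/5.
day 3: (-4)·(2/5) + (-5)·(2/5) + (3)·(1/5) = -3.
The best pure response is day 2 with expected payoff 17/5.

17/5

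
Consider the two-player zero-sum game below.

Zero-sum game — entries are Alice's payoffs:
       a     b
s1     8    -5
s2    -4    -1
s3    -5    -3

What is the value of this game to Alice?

Row s3 is strictly dominated by row s2, so Alice never plays it.
The remaining 2×2 game on (s1, s2) × (a, b) has no saddle point. Let Alice play s1 with probability p; indifference gives 8p − 4(1−p) = −5p − (1−p), so p = 3/16.
Similarly Bob's optimal q on a is 1/4, and the value is 8·(1/4) + (-5)·(3/4) = -7/4.

-7/4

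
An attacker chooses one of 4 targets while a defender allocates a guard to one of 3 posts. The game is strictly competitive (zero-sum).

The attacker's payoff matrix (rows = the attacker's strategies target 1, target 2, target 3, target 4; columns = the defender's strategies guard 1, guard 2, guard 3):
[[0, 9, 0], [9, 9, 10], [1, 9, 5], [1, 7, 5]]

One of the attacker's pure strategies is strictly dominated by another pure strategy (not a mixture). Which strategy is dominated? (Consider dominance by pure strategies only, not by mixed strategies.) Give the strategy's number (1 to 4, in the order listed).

4

Compare target 4 with target 2: 9 > 1, 9 > 7, 10 > 5.
So target 2 strictly dominates target 4 for the attacker; target 4 is strictly dominated.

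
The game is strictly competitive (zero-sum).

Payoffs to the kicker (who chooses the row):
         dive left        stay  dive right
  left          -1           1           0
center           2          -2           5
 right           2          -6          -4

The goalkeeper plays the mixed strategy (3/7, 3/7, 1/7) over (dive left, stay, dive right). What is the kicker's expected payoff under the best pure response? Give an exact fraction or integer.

left: (-1)·(3/7) + (1)·(3/7) + (0)·(1/7) = 0.
center: (2)·(3/7) + (-2)·(3/7) + (5)·(1/7) = 5/7.
right: (2)·(3/7) + (-6)·(3/7) + (-4)·(1/7) = -16/7.
The best pure response is center with expected payoff 5/7.

5/7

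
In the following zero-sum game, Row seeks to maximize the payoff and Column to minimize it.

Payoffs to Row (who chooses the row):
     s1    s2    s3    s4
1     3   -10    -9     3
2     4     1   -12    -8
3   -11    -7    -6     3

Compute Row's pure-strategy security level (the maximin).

-10

The worst-case payoff for each row is 1: -10, 2: -12, 3: -11.
The best of these is -10.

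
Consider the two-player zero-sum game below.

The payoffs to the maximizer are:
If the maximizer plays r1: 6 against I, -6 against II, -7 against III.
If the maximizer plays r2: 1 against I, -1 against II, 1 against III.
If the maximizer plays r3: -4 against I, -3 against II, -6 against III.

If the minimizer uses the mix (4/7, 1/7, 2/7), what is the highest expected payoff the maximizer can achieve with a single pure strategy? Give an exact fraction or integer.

5/7

r1: (6)·(4/7) + (-6)·(1/7) + (-7)·(2/7) = 4/7.
r2: (1)·(4/7) + (-1)·(1/7) + (1)·(2/7) = 5/7.
r3: (-4)·(4/7) + (-3)·(1/7) + (-6)·(2/7) = -31/7.
The best pure response is r2 with expected payoff 5/7.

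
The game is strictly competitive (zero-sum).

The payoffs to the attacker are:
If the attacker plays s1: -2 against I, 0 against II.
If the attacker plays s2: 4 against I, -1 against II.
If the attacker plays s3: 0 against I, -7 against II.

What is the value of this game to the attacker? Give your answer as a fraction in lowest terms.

-2/7

Row s3 is strictly dominated by row s2, so the attacker never plays it.
The remaining 2×2 game on (s1, s2) × (I, II) has no saddle point. Let the attacker play s1 with probability p; indifference gives −2p + 4(1−p) = −(1−p), so p = 5/7.
Similarly the defender's optimal q on I is 1/7, and the value is -2·(1/7) + (0)·(6/7) = -2/7.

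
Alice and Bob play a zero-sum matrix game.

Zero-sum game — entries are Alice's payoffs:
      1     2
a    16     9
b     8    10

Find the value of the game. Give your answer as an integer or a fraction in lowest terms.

Row minima are 9 and 8, so Alice's maximin is 9; column maxima are 16 and 10, so Bob's minimax is 10. These differ, so the equilibrium is in mixed strategies.
Let Alice play a with probability p. Bob is indifferent when 16p + 8(1−p) = 9p + 10(1−p), giving p = 2/9.
Let Bob play 1 with probability q. Alice is indifferent when 16q + 9(1−q) = 8q + 10(1−q), giving q = 1/9.
The value is 16·(1/9) + (9)·(8/9) = 88/9.

88/9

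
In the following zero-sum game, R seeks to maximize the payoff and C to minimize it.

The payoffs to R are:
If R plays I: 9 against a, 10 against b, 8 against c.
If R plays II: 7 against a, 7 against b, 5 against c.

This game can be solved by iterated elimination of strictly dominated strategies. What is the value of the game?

8

Column b is strictly dominated by c for C (8<10, 5<7); eliminate b.
Column a is strictly dominated by c for C (8<9, 5<7); eliminate a.
Row II is strictly dominated by row I (8>5); eliminate II.
Only (I, c) remains, with payoff 8.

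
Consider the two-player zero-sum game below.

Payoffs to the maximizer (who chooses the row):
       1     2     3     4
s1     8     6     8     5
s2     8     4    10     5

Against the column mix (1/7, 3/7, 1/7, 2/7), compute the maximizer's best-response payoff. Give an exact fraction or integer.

44/7

s1: (8)·(1/7) + (6)·(3/7) + (8)·(1/7) + (5)·(2/7) = 44/7.
s2: (8)·(1/7) + (4)·(3/7) + (10)·(1/7) + (5)·(2/7) = 40/7.
The best pure response is s1 with expected payoff 44/7.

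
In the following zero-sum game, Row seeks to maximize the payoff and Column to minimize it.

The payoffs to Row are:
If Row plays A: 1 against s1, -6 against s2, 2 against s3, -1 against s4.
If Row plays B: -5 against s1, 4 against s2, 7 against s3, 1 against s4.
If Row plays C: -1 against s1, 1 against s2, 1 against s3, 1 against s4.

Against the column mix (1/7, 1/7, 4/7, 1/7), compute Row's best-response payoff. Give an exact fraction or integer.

A: (1)·(1/7) + (-6)·(1/7) + (2)·(4/7) + (-1)·(1/7) = 2/7.
B: (-5)·(1/7) + (4)·(1/7) + (7)·(4/7) + (1)·(1/7) = 4.
C: (-1)·(1/7) + (1)·(1/7) + (1)·(4/7) + (1)·(1/7) = 5/7.
The best pure response is B with expected payoff 4.

4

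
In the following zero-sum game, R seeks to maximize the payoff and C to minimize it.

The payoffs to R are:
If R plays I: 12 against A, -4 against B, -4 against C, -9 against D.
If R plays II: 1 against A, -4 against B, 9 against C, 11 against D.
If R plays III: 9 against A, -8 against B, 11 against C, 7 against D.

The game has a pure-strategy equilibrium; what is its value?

Row minima: -9, -4, -8 → R's maximin is -4.
Column maxima: 12, -4, 11, 11 → C's minimax is -4.
They coincide at (II, B), so the value is -4.

-4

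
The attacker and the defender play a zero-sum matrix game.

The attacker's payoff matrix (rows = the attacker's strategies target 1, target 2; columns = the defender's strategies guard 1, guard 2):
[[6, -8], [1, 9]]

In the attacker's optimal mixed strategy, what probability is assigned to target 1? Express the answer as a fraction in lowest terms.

4/11

Row minima are -8 and 1, so the attacker's maximin is 1; column maxima are 6 and 9, so the defender's minimax is 6. These differ, so the equilibrium is in mixed strategies.
Let the attacker play target 1 with probability p. The defender is indifferent when 6p + (1−p) = −8p + 9(1−p), giving p = 4/11.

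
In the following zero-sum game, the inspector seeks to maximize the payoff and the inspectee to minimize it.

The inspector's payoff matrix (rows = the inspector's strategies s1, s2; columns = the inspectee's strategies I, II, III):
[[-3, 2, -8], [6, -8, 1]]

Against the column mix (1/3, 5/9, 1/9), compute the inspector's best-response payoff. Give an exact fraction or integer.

-7/9

s1: (-3)·(1/3) + (2)·(5/9) + (-8)·(1/9) = -7/9.
s2: (6)·(1/3) + (-8)·(5/9) + (1)·(1/9) = -7/3.
The best pure response is s1 with expected payoff -7/9.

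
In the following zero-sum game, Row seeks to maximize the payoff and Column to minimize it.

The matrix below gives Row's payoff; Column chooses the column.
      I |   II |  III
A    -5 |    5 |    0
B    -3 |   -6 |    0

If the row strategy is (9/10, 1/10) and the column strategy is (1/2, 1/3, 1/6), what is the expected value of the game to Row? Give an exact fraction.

Against (1/2, 1/3, 1/6), each row's expected payoff is A: -5/6; B: -7/2.
Taking the (9/10, 1/10)-weighted average: (9/10)·(-5/6) + (1/10)·(-7/2) = -11/10.

-11/10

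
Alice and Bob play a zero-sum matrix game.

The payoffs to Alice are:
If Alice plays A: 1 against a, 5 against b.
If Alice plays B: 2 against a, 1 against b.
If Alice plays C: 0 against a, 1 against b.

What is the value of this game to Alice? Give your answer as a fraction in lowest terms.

9/5

Row C is strictly dominated by row A, so Alice never plays it.
The remaining 2×2 game on (A, B) × (a, b) has no saddle point. Let Alice play A with probability p; indifference gives p + 2(1−p) = 5p + (1−p), so p = 1/5.
Similarly Bob's optimal q on a is 4/5, and the value is 1·(4/5) + (5)·(1/5) = 9/5.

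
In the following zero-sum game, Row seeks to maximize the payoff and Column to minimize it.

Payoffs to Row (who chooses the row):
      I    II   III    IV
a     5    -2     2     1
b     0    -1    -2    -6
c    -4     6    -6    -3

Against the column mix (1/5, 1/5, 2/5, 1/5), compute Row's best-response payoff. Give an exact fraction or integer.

8/5

a: (5)·(1/5) + (-2)·(1/5) + (2)·(2/5) + (1)·(1/5) = 8/5.
b: (0)·(1/5) + (-1)·(1/5) + (-2)·(2/5) + (-6)·(1/5) = -11/5.
c: (-4)·(1/5) + (6)·(1/5) + (-6)·(2/5) + (-3)·(1/5) = -13/5.
The best pure response is a with expected payoff 8/5.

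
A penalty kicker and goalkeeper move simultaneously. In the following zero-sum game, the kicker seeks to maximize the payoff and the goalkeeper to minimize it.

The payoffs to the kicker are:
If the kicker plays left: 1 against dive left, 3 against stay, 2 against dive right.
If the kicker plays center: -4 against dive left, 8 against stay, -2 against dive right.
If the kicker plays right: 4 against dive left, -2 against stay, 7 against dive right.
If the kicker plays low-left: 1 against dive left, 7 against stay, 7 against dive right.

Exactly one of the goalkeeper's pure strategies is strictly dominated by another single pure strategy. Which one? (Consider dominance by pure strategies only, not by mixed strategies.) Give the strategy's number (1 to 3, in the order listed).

3

The goalkeeper prefers columns that give the kicker less. Compare dive right with dive left: 1 < 2, -4 < -2, 4 < 7, 1 < 7.
So dive left strictly dominates dive right for the goalkeeper; dive right is strictly dominated.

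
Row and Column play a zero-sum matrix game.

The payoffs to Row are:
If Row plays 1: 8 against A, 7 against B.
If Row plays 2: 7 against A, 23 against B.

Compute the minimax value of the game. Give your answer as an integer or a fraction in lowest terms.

Row minima are 7 and 7, so Row's maximin is 7; column maxima are 8 and 23, so Column's minimax is 8. These differ, so the equilibrium is in mixed strategies.
Let Row play 1 with probability p. Column is indifferent when 8p + 7(1−p) = 7p + 23(1−p), giving p = 16/17.
Let Column play A with probability q. Row is indifferent when 8q + 7(1−q) = 7q + 23(1−q), giving q = 16/17.
The value is 8·(16/17) + (7)·(1/17) = 135/17.

135/17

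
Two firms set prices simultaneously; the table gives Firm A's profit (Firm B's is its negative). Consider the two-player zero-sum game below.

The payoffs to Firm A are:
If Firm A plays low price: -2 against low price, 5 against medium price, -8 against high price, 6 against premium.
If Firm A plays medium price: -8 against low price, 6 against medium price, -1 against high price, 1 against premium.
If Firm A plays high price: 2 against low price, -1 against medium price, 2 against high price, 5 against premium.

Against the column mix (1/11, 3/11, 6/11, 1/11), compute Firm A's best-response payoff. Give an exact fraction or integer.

16/11

low price: (-2)·(1/11) + (5)·(3/11) + (-8)·(6/11) + (6)·(1/11) = -29/11.
medium price: (-8)·(1/11) + (6)·(3/11) + (-1)·(6/11) + (1)·(1/11) = 5/11.
high price: (2)·(1/11) + (-1)·(3/11) + (2)·(6/11) + (5)·(1/11) = 16/11.
The best pure response is high price with expected payoff 16/11.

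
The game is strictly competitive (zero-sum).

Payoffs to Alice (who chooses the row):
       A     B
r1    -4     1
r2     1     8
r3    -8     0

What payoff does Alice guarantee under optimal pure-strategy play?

Row minima: -4, 1, -8 → Alice's maximin is 1.
Column maxima: 1, 8 → Bob's minimax is 1.
They coincide at (r2, A), so the value is 1.

1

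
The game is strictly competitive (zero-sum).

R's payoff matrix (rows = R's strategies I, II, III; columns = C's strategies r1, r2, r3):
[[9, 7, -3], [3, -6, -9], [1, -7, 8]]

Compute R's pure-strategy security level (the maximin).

-3

The worst-case payoff for each row is I: -3, II: -9, III: -7.
The best of these is -3.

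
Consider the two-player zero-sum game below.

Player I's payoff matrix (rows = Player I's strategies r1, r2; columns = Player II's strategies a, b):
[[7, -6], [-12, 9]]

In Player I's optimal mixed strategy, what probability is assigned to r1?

21/34

Row minima are -6 and -12, so Player I's maximin is -6; column maxima are 7 and 9, so Player II's minimax is 7. These differ, so the equilibrium is in mixed strategies.
Let Player I play r1 with probability p. Player II is indifferent when 7p − 12(1−p) = −6p + 9(1−p), giving p = 21/34.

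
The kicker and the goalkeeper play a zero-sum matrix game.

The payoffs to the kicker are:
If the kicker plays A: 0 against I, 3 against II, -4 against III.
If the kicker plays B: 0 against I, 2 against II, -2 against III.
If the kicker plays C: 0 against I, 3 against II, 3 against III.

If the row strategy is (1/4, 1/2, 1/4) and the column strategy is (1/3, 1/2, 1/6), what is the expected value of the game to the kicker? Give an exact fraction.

25/24

Against (1/3, 1/2, 1/6), each row's expected payoff is A: 5/6; B: 2/3; C: 2.
Taking the (1/4, 1/2, 1/4)-weighted average: (1/4)·(5/6) + (1/2)·(2/3) + (1/4)·(2) = 25/24.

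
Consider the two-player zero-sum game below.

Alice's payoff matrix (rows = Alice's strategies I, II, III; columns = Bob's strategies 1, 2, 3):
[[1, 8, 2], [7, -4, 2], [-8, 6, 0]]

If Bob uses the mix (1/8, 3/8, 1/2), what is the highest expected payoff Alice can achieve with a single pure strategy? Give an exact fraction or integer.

33/8

I: (1)·(1/8) + (8)·(3/8) + (2)·(1/2) = 33/8.
II: (7)·(1/8) + (-4)·(3/8) + (2)·(1/2) = 3/8.
III: (-8)·(1/8) + (6)·(3/8) + (0)·(1/2) = 5/4.
The best pure response is I with expected payoff 33/8.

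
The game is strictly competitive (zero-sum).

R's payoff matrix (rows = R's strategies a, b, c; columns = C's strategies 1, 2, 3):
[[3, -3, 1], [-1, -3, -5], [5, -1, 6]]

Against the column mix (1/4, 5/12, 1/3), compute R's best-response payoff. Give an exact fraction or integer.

a: (3)·(1/4) + (-3)·(5/12) + (1)·(1/3) = -1/6.
b: (-1)·(1/4) + (-3)·(5/12) + (-5)·(1/3) = -19/6.
c: (5)·(1/4) + (-1)·(5/12) + (6)·(1/3) = 17/6.
The best pure response is c with expected payoff 17/6.

17/6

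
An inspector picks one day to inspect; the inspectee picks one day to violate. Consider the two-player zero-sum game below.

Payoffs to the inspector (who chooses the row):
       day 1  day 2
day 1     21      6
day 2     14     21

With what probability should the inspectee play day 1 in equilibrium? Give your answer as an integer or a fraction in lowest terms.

15/22

Row minima are 6 and 14, so the inspector's maximin is 14; column maxima are 21 and 21, so the inspectee's minimax is 21. These differ, so the equilibrium is in mixed strategies.
Let the inspectee play day 1 with probability q. The inspector is indifferent when 21q + 6(1−q) = 14q + 21(1−q), giving q = 15/22.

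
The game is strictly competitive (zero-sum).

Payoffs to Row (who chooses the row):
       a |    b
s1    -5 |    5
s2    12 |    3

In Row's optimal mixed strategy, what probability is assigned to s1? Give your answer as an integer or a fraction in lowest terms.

9/19

Row minima are -5 and 3, so Row's maximin is 3; column maxima are 12 and 5, so Column's minimax is 5. These differ, so the equilibrium is in mixed strategies.
Let Row play s1 with probability p. Column is indifferent when −5p + 12(1−p) = 5p + 3(1−p), giving p = 9/19.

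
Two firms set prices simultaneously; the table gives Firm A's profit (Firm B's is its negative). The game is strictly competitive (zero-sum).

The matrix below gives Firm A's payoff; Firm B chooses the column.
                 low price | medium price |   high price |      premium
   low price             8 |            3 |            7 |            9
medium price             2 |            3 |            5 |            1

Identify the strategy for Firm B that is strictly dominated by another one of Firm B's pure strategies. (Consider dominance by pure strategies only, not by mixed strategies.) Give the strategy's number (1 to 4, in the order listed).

Firm B prefers columns that give Firm A less. Compare high price with medium price: 3 < 7, 3 < 5.
So medium price strictly dominates high price for Firm B; high price is strictly dominated.

3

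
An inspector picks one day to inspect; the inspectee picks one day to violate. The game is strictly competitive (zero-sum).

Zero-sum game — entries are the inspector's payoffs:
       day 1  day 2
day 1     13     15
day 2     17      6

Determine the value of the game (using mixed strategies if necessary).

177/13

Row minima are 13 and 6, so the inspector's maximin is 13; column maxima are 17 and 15, so the inspectee's minimax is 15. These differ, so the equilibrium is in mixed strategies.
Let the inspector play day 1 with probability p. The inspectee is indifferent when 13p + 17(1−p) = 15p + 6(1−p), giving p = 11/13.
Let the inspectee play day 1 with probability q. The inspector is indifferent when 13q + 15(1−q) = 17q + 6(1−q), giving q = 9/13.
The value is 13·(9/13) + (15)·(4/13) = 177/13.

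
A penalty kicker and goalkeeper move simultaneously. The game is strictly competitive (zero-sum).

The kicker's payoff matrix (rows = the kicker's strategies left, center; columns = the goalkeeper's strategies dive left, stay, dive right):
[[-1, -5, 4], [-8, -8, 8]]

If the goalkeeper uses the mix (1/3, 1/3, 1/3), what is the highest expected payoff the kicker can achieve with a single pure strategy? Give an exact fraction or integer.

left: (-1)·(1/3) + (-5)·(1/3) + (4)·(1/3) = -2/3.
center: (-8)·(1/3) + (-8)·(1/3) + (8)·(1/3) = -8/3.
The best pure response is left with expected payoff -2/3.

-2/3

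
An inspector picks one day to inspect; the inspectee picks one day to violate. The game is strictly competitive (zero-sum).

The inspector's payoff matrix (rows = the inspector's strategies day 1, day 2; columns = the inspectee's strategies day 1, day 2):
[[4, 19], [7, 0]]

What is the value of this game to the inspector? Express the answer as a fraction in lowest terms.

133/22

Row minima are 4 and 0, so the inspector's maximin is 4; column maxima are 7 and 19, so the inspectee's minimax is 7. These differ, so the equilibrium is in mixed strategies.
Let the inspector play day 1 with probability p. The inspectee is indifferent when 4p + 7(1−p) = 19p, giving p = 7/22.
Let the inspectee play day 1 with probability q. The inspector is indifferent when 4q + 19(1−q) = 7q, giving q = 19/22.
The value is 4·(19/22) + (19)·(3/22) = 133/22.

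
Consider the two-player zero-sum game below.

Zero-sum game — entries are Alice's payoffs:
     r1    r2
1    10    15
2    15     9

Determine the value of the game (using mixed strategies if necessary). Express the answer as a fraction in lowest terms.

Row minima are 10 and 9, so Alice's maximin is 10; column maxima are 15 and 15, so Bob's minimax is 15. These differ, so the equilibrium is in mixed strategies.
Let Alice play 1 with probability p. Bob is indifferent when 10p + 15(1−p) = 15p + 9(1−p), giving p = 6/11.
Let Bob play r1 with probability q. Alice is indifferent when 10q + 15(1−q) = 15q + 9(1−q), giving q = 6/11.
The value is 10·(6/11) + (15)·(5/11) = 135/11.

135/11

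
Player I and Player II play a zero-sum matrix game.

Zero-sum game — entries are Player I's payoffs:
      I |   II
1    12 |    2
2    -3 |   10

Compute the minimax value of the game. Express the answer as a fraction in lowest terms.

126/23

Row minima are 2 and -3, so Player I's maximin is 2; column maxima are 12 and 10, so Player II's minimax is 10. These differ, so the equilibrium is in mixed strategies.
Let Player I play 1 with probability p. Player II is indifferent when 12p − 3(1−p) = 2p + 10(1−p), giving p = 13/23.
Let Player II play I with probability q. Player I is indifferent when 12q + 2(1−q) = −3q + 10(1−q), giving q = 8/23.
The value is 12·(8/23) + (2)·(15/23) = 126/23.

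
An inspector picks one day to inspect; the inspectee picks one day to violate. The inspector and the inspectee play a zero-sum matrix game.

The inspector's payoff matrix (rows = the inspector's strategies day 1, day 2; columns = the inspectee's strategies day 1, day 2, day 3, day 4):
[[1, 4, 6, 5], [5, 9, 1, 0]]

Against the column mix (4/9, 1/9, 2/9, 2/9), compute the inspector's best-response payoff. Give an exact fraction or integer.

day 1: (1)·(4/9) + (4)·(1/9) + (6)·(2/9) + (5)·(2/9) = 10/3.
day 2: (5)·(4/9) + (9)·(1/9) + (1)·(2/9) + (0)·(2/9) = 31/9.
The best pure response is day 2 with expected payoff 31/9.

31/9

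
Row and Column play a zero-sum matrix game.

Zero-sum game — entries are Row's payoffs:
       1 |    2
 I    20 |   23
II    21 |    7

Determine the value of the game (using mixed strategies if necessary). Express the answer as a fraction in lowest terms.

343/17

Row minima are 20 and 7, so Row's maximin is 20; column maxima are 21 and 23, so Column's minimax is 21. These differ, so the equilibrium is in mixed strategies.
Let Row play I with probability p. Column is indifferent when 20p + 21(1−p) = 23p + 7(1−p), giving p = 14/17.
Let Column play 1 with probability q. Row is indifferent when 20q + 23(1−q) = 21q + 7(1−q), giving q = 16/17.
The value is 20·(16/17) + (23)·(1/17) = 343/17.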